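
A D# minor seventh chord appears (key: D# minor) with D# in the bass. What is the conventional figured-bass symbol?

D# is the root of D# minor seventh, so the chord is in root position.
A seventh chord in root position is figured 7/5/3, conventionally abbreviated 7.

7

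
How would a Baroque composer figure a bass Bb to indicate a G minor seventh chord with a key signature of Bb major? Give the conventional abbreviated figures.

Bb is the third of G minor seventh, so the chord is in first inversion.
A seventh chord in first inversion is figured 6/5/3, conventionally abbreviated 6/5.

6/5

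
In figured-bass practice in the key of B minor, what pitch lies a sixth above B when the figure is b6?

Counting 5 letter steps above B lands on G; in B minor, that letter is G.
The b6 figure lowers it a semitone, giving Gb.

Gb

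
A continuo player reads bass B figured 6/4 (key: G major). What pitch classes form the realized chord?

A fourth above B in this key is E.
A sixth above B in this key is G.
Together with the bass B, this spells E minor in second inversion.

B, E, G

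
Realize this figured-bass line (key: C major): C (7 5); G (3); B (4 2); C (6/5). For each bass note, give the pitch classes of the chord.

C, E, G, B | G, B, D | B, C, E, G | C, E, G, A

C (7/5/3): C, E, G, B.
G (5/3): G, B, D.
B (6/4/2): B, C, E, G.
C (6/5/3): C, E, G, A.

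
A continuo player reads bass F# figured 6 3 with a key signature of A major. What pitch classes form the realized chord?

A third above F# in this key is A.
A sixth above F# in this key is D.
Together with the bass F#, this spells D major in first inversion.

F#, A, D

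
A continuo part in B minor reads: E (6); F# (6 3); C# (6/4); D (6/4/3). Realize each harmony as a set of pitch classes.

E, G, C# | F#, A, D | C#, F#, A | D, F#, G, B

E (6/3): E, G, C#.
F# (6/3): F#, A, D.
C# (6/4): C#, F#, A.
D (6/4/3): D, F#, G, B.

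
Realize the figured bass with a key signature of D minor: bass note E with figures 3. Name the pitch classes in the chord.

The written figures 3 are shorthand for 5/3: the 5 is implied.
A third above E in this key is G.
A fifth above E in this key is Bb.
Together with the bass E, this spells E diminished in root position.

E, G, Bb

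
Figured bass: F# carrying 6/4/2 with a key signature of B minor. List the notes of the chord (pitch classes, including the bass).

A second above F# in this key is G.
A fourth above F# in this key is B.
A sixth above F# in this key is D.
Together with the bass F#, this spells G major seventh in third inversion.

F#, G, B, D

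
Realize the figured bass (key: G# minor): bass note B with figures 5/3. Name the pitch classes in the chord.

B, D#, F#

A third above B in this key is D#.
A fifth above B in this key is F#.
Together with the bass B, this spells B major in root position.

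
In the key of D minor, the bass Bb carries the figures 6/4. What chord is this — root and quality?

E diminished

The figures 6/4 indicate a triad in second inversion.
In second inversion the root lies a fourth above the bass: a fourth above Bb in D minor is E.
The chord tones are Bb, E, G, giving E diminished.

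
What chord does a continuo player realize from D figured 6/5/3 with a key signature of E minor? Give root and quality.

The figures 6/5/3 indicate a seventh chord in first inversion.
In first inversion the root lies a sixth above the bass: a sixth above D in E minor is B.
The chord tones are D, F#, A, B, giving B minor seventh.

B minor seventh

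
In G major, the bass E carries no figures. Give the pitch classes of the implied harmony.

E, G, B

An unfigured bass implies 5/3.
A third above E in this key is G.
A fifth above E in this key is B.
Together with the bass E, this spells E minor in root position.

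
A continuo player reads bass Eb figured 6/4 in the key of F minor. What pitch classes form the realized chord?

Eb, Ab, C

A fourth above Eb in this key is Ab.
A sixth above Eb in this key is C.
Together with the bass Eb, this spells Ab major in second inversion.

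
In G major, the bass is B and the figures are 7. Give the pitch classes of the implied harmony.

The written figures 7 are shorthand for 7/5/3: the 5/3 are implied.
A third above B in this key is D.
A fifth above B in this key is F#.
A seventh above B in this key is A.
Together with the bass B, this spells B minor seventh in root position.

B, D, F#, A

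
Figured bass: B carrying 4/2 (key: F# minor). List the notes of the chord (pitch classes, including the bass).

B, C#, E, G#

The written figures 4/2 are shorthand for 6/4/2: the 6 is implied.
A second above B in this key is C#.
A fourth above B in this key is E.
A sixth above B in this key is G#.
Together with the bass B, this spells C# minor seventh in third inversion.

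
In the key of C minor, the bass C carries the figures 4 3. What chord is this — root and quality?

The figures 4 3 indicate a seventh chord in second inversion.
In second inversion the root lies a fourth above the bass: a fourth above C in C minor is F.
The chord tones are C, Eb, F, Ab, giving F minor seventh.

F minor seventh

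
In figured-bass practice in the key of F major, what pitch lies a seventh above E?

Counting 6 letter steps above E lands on D; in F major, that letter is D.

D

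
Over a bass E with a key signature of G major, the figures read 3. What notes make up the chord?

The written figures 3 are shorthand for 5/3: the 5 is implied.
A third above E in this key is G.
A fifth above E in this key is B.
Together with the bass E, this spells E minor in root position.

E, G, B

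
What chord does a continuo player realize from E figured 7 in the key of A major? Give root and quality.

The figures 7 indicate a seventh chord in root position.
In root position the bass is the root, so the root is E.
The chord tones are E, G#, B, D, giving E dominant seventh.

E dominant seventh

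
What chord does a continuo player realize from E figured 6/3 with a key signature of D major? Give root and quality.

C# diminished

The figures 6/3 indicate a triad in first inversion.
In first inversion the root lies a sixth above the bass: a sixth above E in D major is C#.
The chord tones are E, G, C#, giving C# diminished.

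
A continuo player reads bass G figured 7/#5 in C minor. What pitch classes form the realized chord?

The written figures 7/#5 are shorthand for 7/5/3: the 3 is implied.
A third above G in this key is Bb.
A fifth above G in this key is D, raised to D# by the sharp.
A seventh above G in this key is F.

G, Bb, D#, F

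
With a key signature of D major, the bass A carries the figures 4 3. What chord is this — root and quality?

D major seventh

The figures 4 3 indicate a seventh chord in second inversion.
In second inversion the root lies a fourth above the bass: a fourth above A in D major is D.
The chord tones are A, C#, D, F#, giving D major seventh.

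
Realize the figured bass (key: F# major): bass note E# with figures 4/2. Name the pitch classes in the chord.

The written figures 4/2 are shorthand for 6/4/2: the 6 is implied.
A second above E# in this key is F#.
A fourth above E# in this key is A#.
A sixth above E# in this key is C#.
Together with the bass E#, this spells F# major seventh in third inversion.

E#, F#, A#, C#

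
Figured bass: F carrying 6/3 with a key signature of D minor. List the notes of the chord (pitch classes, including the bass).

F, A, D

A third above F in this key is A.
A sixth above F in this key is D.
Together with the bass F, this spells D minor in first inversion.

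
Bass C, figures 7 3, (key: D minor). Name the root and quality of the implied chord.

The figures 7 3 indicate a seventh chord in root position.
In root position the bass is the root, so the root is C.
The chord tones are C, E, G, Bb, giving C dominant seventh.

C dominant seventh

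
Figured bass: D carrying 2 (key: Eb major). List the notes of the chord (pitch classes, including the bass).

D, Eb, G, Bb

The written figures 2 are shorthand for 6/4/2: the 6/4 are implied.
A second above D in this key is Eb.
A fourth above D in this key is G.
A sixth above D in this key is Bb.
Together with the bass D, this spells Eb major seventh in third inversion.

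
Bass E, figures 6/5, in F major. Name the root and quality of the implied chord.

C dominant seventh

The figures 6/5 indicate a seventh chord in first inversion.
In first inversion the root lies a sixth above the bass: a sixth above E in F major is C.
The chord tones are E, G, Bb, C, giving C dominant seventh.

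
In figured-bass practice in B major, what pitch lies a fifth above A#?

Counting 4 letter steps above A# lands on E; in B major, that letter is E.

E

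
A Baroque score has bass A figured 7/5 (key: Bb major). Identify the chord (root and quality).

The figures 7/5 indicate a seventh chord in root position.
In root position the bass is the root, so the root is A.
The chord tones are A, C, Eb, G, giving A half-diminished seventh.

A half-diminished seventh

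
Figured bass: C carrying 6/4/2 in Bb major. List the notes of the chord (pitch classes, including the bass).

A second above C in this key is D.
A fourth above C in this key is F.
A sixth above C in this key is A.
Together with the bass C, this spells D minor seventh in third inversion.

C, D, F, A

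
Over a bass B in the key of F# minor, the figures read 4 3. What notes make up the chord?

The written figures 4 3 are shorthand for 6/4/3: the 6 is implied.
A third above B in this key is D.
A fourth above B in this key is E.
A sixth above B in this key is G#.
Together with the bass B, this spells E dominant seventh in second inversion.

B, D, E, G#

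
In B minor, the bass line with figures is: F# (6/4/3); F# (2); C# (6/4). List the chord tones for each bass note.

F#, A, B, D | F#, G, B, D | C#, F#, A

F# (6/4/3): F#, A, B, D.
F# (6/4/2): F#, G, B, D.
C# (6/4): C#, F#, A.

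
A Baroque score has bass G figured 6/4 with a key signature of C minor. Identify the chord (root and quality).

The figures 6/4 indicate a triad in second inversion.
In second inversion the root lies a fourth above the bass: a fourth above G in C minor is C.
The chord tones are G, C, Eb, giving C minor.

C minor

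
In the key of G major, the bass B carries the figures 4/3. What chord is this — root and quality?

The figures 4/3 indicate a seventh chord in second inversion.
In second inversion the root lies a fourth above the bass: a fourth above B in G major is E.
The chord tones are B, D, E, G, giving E minor seventh.

E minor seventh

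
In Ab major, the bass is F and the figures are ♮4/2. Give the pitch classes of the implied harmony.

The written figures ♮4/2 are shorthand for 6/4/2: the 6 is implied.
A second above F in this key is G.
A fourth above F in this key is Bb, made natural (B) by the ♮ figure.
A sixth above F in this key is Db.

F, G, B, Db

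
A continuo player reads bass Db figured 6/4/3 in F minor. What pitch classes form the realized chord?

Db, F, G, Bb

A third above Db in this key is F.
A fourth above Db in this key is G.
A sixth above Db in this key is Bb.
Together with the bass Db, this spells G half-diminished seventh in second inversion.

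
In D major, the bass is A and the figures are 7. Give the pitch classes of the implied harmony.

The written figures 7 are shorthand for 7/5/3: the 5/3 are implied.
A third above A in this key is C#.
A fifth above A in this key is E.
A seventh above A in this key is G.
Together with the bass A, this spells A dominant seventh in root position.

A, C#, E, G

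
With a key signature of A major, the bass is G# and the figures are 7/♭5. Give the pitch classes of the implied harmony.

The written figures 7/♭5 are shorthand for 7/5/3: the 3 is implied.
A third above G# in this key is B.
A fifth above G# in this key is D, lowered to Db by the flat.
A seventh above G# in this key is F#.

G#, B, Db, F#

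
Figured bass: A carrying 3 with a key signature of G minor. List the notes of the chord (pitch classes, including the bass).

A, C, Eb

The written figures 3 are shorthand for 5/3: the 5 is implied.
A third above A in this key is C.
A fifth above A in this key is Eb.
Together with the bass A, this spells A diminished in root position.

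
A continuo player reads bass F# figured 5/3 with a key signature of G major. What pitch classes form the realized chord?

A third above F# in this key is A.
A fifth above F# in this key is C.
Together with the bass F#, this spells F# diminished in root position.

F#, A, C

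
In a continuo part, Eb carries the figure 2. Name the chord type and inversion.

seventh chord, third inversion

2 is shorthand for 6/4/2.
Intervals of 6/4/2 above the bass form a seventh chord; the bass is the seventh, so this is third inversion.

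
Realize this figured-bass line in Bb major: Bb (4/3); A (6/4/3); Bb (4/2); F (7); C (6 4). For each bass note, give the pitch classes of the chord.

Bb (6/4/3): Bb, D, Eb, G.
A (6/4/3): A, C, D, F.
Bb (6/4/2): Bb, C, Eb, G.
F (7/5/3): F, A, C, Eb.
C (6/4): C, F, A.

Bb, D, Eb, G | A, C, D, F | Bb, C, Eb, G | F, A, C, Eb | C, F, A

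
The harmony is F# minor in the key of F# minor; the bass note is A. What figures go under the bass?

A is the third of F# minor, so the chord is in first inversion.
A triad in first inversion is figured 6/3, conventionally abbreviated 6.

6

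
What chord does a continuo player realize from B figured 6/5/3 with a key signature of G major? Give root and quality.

The figures 6/5/3 indicate a seventh chord in first inversion.
In first inversion the root lies a sixth above the bass: a sixth above B in G major is G.
The chord tones are B, D, F#, G, giving G major seventh.

G major seventh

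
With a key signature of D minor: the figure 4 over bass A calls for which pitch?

Counting 3 letter steps above A lands on D; in D minor, that letter is D.

D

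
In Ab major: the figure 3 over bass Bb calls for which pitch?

Counting 2 letter steps above Bb lands on D; in Ab major, that letter is Db.

Db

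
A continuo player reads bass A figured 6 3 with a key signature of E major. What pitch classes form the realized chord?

A, C#, F#

A third above A in this key is C#.
A sixth above A in this key is F#.
Together with the bass A, this spells F# minor in first inversion.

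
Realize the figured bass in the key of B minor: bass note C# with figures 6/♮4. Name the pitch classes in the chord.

A fourth above C# in this key is F#, made natural (F) by the ♮ figure.
A sixth above C# in this key is A.
Together with the bass C#, this spells F augmented in second inversion.

C#, F, A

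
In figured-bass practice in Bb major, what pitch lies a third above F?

A

Counting 2 letter steps above F lands on A; in Bb major, that letter is A.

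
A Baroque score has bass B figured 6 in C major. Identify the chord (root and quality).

The figures 6 indicate a triad in first inversion.
In first inversion the root lies a sixth above the bass: a sixth above B in C major is G.
The chord tones are B, D, G, giving G major.

G major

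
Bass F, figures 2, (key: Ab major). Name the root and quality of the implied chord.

G half-diminished seventh

The figures 2 indicate a seventh chord in third inversion.
In third inversion the root lies a second above the bass: a second above F in Ab major is G.
The chord tones are F, G, Bb, Db, giving G half-diminished seventh.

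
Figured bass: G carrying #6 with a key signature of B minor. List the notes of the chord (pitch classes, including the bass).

The written figures #6 are shorthand for 6/3: the 3 is implied.
A third above G in this key is B.
A sixth above G in this key is E, raised to E# by the sharp.

G, B, E#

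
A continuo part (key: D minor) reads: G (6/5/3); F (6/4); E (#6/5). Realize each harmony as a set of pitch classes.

G (6/5/3): G, Bb, D, E.
F (6/4): F, Bb, D.
E (#6/5/3): E, G, Bb, C#.

G, Bb, D, E | F, Bb, D | E, G, Bb, C#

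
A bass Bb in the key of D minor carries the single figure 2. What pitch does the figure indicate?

C

Counting 1 letter step above Bb lands on C; in D minor, that letter is C.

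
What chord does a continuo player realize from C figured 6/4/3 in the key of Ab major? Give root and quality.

The figures 6/4/3 indicate a seventh chord in second inversion.
In second inversion the root lies a fourth above the bass: a fourth above C in Ab major is F.
The chord tones are C, Eb, F, Ab, giving F minor seventh.

F minor seventh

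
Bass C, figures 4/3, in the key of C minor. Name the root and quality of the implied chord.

F minor seventh

The figures 4/3 indicate a seventh chord in second inversion.
In second inversion the root lies a fourth above the bass: a fourth above C in C minor is F.
The chord tones are C, Eb, F, Ab, giving F minor seventh.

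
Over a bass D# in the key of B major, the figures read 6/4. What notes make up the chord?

A fourth above D# in this key is G#.
A sixth above D# in this key is B.
Together with the bass D#, this spells G# minor in second inversion.

D#, G#, B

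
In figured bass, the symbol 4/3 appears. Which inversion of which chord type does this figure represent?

seventh chord, second inversion

4/3 is shorthand for 6/4/3.
Intervals of 6/4/3 above the bass form a seventh chord; the bass is the fifth, so this is second inversion.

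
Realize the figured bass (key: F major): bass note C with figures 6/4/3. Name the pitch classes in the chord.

A third above C in this key is E.
A fourth above C in this key is F.
A sixth above C in this key is A.
Together with the bass C, this spells F major seventh in second inversion.

C, E, F, A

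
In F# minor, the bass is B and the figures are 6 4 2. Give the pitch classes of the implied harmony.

B, C#, E, G#

A second above B in this key is C#.
A fourth above B in this key is E.
A sixth above B in this key is G#.
Together with the bass B, this spells C# minor seventh in third inversion.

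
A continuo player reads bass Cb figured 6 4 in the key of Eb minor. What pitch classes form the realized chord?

A fourth above Cb in this key is F.
A sixth above Cb in this key is Ab.
Together with the bass Cb, this spells F diminished in second inversion.

Cb, F, Ab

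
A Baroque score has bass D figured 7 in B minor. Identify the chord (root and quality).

The figures 7 indicate a seventh chord in root position.
In root position the bass is the root, so the root is D.
The chord tones are D, F#, A, C#, giving D major seventh.

D major seventh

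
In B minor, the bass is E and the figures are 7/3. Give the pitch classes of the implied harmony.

E, G, B, D

The written figures 7/3 are shorthand for 7/5/3: the 5 is implied.
A third above E in this key is G.
A fifth above E in this key is B.
A seventh above E in this key is D.
Together with the bass E, this spells E minor seventh in root position.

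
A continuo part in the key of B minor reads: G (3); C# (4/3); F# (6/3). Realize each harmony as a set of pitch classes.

G (5/3): G, B, D.
C# (6/4/3): C#, E, F#, A.
F# (6/3): F#, A, D.

G, B, D | C#, E, F#, A | F#, A, D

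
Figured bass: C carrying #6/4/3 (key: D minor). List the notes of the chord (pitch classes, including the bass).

A third above C in this key is E.
A fourth above C in this key is F.
A sixth above C in this key is A, raised to A# by the sharp.

C, E, F, A#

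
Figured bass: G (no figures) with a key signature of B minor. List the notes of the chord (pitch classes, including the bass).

An unfigured bass implies 5/3.
A third above G in this key is B.
A fifth above G in this key is D.
Together with the bass G, this spells G major in root position.

G, B, D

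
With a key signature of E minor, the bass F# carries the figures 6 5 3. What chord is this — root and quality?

The figures 6 5 3 indicate a seventh chord in first inversion.
In first inversion the root lies a sixth above the bass: a sixth above F# in E minor is D.
The chord tones are F#, A, C, D, giving D dominant seventh.

D dominant seventh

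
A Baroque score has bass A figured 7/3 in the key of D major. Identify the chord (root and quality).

A dominant seventh

The figures 7/3 indicate a seventh chord in root position.
In root position the bass is the root, so the root is A.
The chord tones are A, C#, E, G, giving A dominant seventh.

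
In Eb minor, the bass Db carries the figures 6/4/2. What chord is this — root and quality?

The figures 6/4/2 indicate a seventh chord in third inversion.
In third inversion the root lies a second above the bass: a second above Db in Eb minor is Eb.
The chord tones are Db, Eb, Gb, Bb, giving Eb minor seventh.

Eb minor seventh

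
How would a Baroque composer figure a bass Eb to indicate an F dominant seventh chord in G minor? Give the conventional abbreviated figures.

4/2

Eb is the seventh of F dominant seventh, so the chord is in third inversion.
A seventh chord in third inversion is figured 6/4/2, conventionally abbreviated 4/2.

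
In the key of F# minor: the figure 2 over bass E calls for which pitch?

Counting 1 letter step above E lands on F; in F# minor, that letter is F#.

F#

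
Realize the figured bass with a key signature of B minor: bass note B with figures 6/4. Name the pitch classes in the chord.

A fourth above B in this key is E.
A sixth above B in this key is G.
Together with the bass B, this spells E minor in second inversion.

B, E, G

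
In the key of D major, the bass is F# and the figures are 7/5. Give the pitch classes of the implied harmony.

F#, A, C#, E

The written figures 7/5 are shorthand for 7/5/3: the 3 is implied.
A third above F# in this key is A.
A fifth above F# in this key is C#.
A seventh above F# in this key is E.
Together with the bass F#, this spells F# minor seventh in root position.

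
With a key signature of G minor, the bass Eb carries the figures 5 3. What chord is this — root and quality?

Eb major

The figures 5 3 indicate a triad in root position.
In root position the bass is the root, so the root is Eb.
The chord tones are Eb, G, Bb, giving Eb major.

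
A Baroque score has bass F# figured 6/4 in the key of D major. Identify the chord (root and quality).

The figures 6/4 indicate a triad in second inversion.
In second inversion the root lies a fourth above the bass: a fourth above F# in D major is B.
The chord tones are F#, B, D, giving B minor.

B minor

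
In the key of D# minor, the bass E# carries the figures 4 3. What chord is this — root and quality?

A# minor seventh

The figures 4 3 indicate a seventh chord in second inversion.
In second inversion the root lies a fourth above the bass: a fourth above E# in D# minor is A#.
The chord tones are E#, G#, A#, C#, giving A# minor seventh.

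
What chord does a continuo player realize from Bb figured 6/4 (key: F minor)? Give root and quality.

Eb major

The figures 6/4 indicate a triad in second inversion.
In second inversion the root lies a fourth above the bass: a fourth above Bb in F minor is Eb.
The chord tones are Bb, Eb, G, giving Eb major.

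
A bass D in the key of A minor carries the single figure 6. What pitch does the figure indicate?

B

Counting 5 letter steps above D lands on B; in A minor, that letter is B.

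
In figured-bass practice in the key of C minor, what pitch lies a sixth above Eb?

C

Counting 5 letter steps above Eb lands on C; in C minor, that letter is C.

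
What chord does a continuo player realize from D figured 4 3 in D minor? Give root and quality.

G minor seventh

The figures 4 3 indicate a seventh chord in second inversion.
In second inversion the root lies a fourth above the bass: a fourth above D in D minor is G.
The chord tones are D, F, G, Bb, giving G minor seventh.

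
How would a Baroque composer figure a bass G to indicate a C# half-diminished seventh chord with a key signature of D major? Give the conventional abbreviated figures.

G is the fifth of C# half-diminished seventh, so the chord is in second inversion.
A seventh chord in second inversion is figured 6/4/3, conventionally abbreviated 4/3.

4/3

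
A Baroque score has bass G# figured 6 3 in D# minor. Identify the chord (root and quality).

E# diminished

The figures 6 3 indicate a triad in first inversion.
In first inversion the root lies a sixth above the bass: a sixth above G# in D# minor is E#.
The chord tones are G#, B, E#, giving E# diminished.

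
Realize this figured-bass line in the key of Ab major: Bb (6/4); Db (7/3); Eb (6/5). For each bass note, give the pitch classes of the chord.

Bb, Eb, G | Db, F, Ab, C | Eb, G, Bb, C

Bb (6/4): Bb, Eb, G.
Db (7/5/3): Db, F, Ab, C.
Eb (6/5/3): Eb, G, Bb, C.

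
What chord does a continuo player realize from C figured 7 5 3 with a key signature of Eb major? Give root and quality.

The figures 7 5 3 indicate a seventh chord in root position.
In root position the bass is the root, so the root is C.
The chord tones are C, Eb, G, Bb, giving C minor seventh.

C minor seventh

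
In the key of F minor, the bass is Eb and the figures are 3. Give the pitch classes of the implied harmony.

Eb, G, Bb

The written figures 3 are shorthand for 5/3: the 5 is implied.
A third above Eb in this key is G.
A fifth above Eb in this key is Bb.
Together with the bass Eb, this spells Eb major in root position.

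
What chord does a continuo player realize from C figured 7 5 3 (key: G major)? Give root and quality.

C major seventh

The figures 7 5 3 indicate a seventh chord in root position.
In root position the bass is the root, so the root is C.
The chord tones are C, E, G, B, giving C major seventh.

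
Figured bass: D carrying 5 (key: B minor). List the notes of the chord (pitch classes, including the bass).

The written figures 5 are shorthand for 5/3: the 3 is implied.
A third above D in this key is F#.
A fifth above D in this key is A.
Together with the bass D, this spells D major in root position.

D, F#, A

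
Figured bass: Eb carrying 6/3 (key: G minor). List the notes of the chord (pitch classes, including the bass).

A third above Eb in this key is G.
A sixth above Eb in this key is C.
Together with the bass Eb, this spells C minor in first inversion.

Eb, G, C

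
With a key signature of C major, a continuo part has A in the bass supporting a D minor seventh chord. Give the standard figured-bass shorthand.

4/3

A is the fifth of D minor seventh, so the chord is in second inversion.
A seventh chord in second inversion is figured 6/4/3, conventionally abbreviated 4/3.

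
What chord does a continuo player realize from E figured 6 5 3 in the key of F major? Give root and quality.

The figures 6 5 3 indicate a seventh chord in first inversion.
In first inversion the root lies a sixth above the bass: a sixth above E in F major is C.
The chord tones are E, G, Bb, C, giving C dominant seventh.

C dominant seventh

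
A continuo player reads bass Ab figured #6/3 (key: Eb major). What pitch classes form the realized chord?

Ab, C, F#

A third above Ab in this key is C.
A sixth above Ab in this key is F, raised to F# by the sharp.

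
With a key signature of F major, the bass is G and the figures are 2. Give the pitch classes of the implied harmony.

G, A, C, E

The written figures 2 are shorthand for 6/4/2: the 6/4 are implied.
A second above G in this key is A.
A fourth above G in this key is C.
A sixth above G in this key is E.
Together with the bass G, this spells A minor seventh in third inversion.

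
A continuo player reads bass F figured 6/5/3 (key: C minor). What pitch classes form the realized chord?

F, Ab, C, D

A third above F in this key is Ab.
A fifth above F in this key is C.
A sixth above F in this key is D.
Together with the bass F, this spells D half-diminished seventh in first inversion.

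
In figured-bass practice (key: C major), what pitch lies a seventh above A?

G

Counting 6 letter steps above A lands on G; in C major, that letter is G.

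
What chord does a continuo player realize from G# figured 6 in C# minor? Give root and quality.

The figures 6 indicate a triad in first inversion.
In first inversion the root lies a sixth above the bass: a sixth above G# in C# minor is E.
The chord tones are G#, B, E, giving E major.

E major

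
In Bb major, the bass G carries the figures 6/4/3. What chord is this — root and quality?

The figures 6/4/3 indicate a seventh chord in second inversion.
In second inversion the root lies a fourth above the bass: a fourth above G in Bb major is C.
The chord tones are G, Bb, C, Eb, giving C minor seventh.

C minor seventh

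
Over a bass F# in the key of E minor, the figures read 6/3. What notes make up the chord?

A third above F# in this key is A.
A sixth above F# in this key is D.
Together with the bass F#, this spells D major in first inversion.

F#, A, D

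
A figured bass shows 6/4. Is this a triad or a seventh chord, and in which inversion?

triad, second inversion

Intervals of 6/4 above the bass form a triad; the bass is the fifth, so this is second inversion.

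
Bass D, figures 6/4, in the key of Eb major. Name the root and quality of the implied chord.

G minor

The figures 6/4 indicate a triad in second inversion.
In second inversion the root lies a fourth above the bass: a fourth above D in Eb major is G.
The chord tones are D, G, Bb, giving G minor.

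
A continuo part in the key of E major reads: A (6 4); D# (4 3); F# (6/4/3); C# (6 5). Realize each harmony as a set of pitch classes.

A (6/4): A, D#, F#.
D# (6/4/3): D#, F#, G#, B.
F# (6/4/3): F#, A, B, D#.
C# (6/5/3): C#, E, G#, A.

A, D#, F# | D#, F#, G#, B | F#, A, B, D# | C#, E, G#, A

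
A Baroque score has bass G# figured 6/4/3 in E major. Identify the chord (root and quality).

The figures 6/4/3 indicate a seventh chord in second inversion.
In second inversion the root lies a fourth above the bass: a fourth above G# in E major is C#.
The chord tones are G#, B, C#, E, giving C# minor seventh.

C# minor seventh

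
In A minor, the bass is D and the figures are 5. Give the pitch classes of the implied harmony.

The written figures 5 are shorthand for 5/3: the 3 is implied.
A third above D in this key is F.
A fifth above D in this key is A.
Together with the bass D, this spells D minor in root position.

D, F, A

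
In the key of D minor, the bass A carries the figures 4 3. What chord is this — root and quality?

D minor seventh

The figures 4 3 indicate a seventh chord in second inversion.
In second inversion the root lies a fourth above the bass: a fourth above A in D minor is D.
The chord tones are A, C, D, F, giving D minor seventh.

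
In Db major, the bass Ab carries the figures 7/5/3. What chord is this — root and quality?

Ab dominant seventh

The figures 7/5/3 indicate a seventh chord in root position.
In root position the bass is the root, so the root is Ab.
The chord tones are Ab, C, Eb, Gb, giving Ab dominant seventh.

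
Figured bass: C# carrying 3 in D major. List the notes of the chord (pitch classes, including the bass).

C#, E, G

The written figures 3 are shorthand for 5/3: the 5 is implied.
A third above C# in this key is E.
A fifth above C# in this key is G.
Together with the bass C#, this spells C# diminished in root position.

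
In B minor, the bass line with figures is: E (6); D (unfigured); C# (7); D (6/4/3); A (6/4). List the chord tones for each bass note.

E, G, C# | D, F#, A | C#, E, G, B | D, F#, G, B | A, D, F#

E (6/3): E, G, C#.
D (5/3): D, F#, A.
C# (7/5/3): C#, E, G, B.
D (6/4/3): D, F#, G, B.
A (6/4): A, D, F#.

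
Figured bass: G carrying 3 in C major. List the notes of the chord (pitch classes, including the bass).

The written figures 3 are shorthand for 5/3: the 5 is implied.
A third above G in this key is B.
A fifth above G in this key is D.
Together with the bass G, this spells G major in root position.

G, B, D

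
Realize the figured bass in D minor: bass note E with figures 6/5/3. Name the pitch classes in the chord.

A third above E in this key is G.
A fifth above E in this key is Bb.
A sixth above E in this key is C.
Together with the bass E, this spells C dominant seventh in first inversion.

E, G, Bb, C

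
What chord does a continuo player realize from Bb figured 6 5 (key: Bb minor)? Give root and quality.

Gb major seventh

The figures 6 5 indicate a seventh chord in first inversion.
In first inversion the root lies a sixth above the bass: a sixth above Bb in Bb minor is Gb.
The chord tones are Bb, Db, F, Gb, giving Gb major seventh.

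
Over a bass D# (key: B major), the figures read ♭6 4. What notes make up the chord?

D#, G#, Bb

A fourth above D# in this key is G#.
A sixth above D# in this key is B, lowered to Bb by the flat.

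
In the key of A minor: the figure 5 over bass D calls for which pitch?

Counting 4 letter steps above D lands on A; in A minor, that letter is A.

A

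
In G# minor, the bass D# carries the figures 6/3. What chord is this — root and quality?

B major

The figures 6/3 indicate a triad in first inversion.
In first inversion the root lies a sixth above the bass: a sixth above D# in G# minor is B.
The chord tones are D#, F#, B, giving B major.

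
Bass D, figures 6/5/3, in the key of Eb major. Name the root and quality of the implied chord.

The figures 6/5/3 indicate a seventh chord in first inversion.
In first inversion the root lies a sixth above the bass: a sixth above D in Eb major is Bb.
The chord tones are D, F, Ab, Bb, giving Bb dominant seventh.

Bb dominant seventh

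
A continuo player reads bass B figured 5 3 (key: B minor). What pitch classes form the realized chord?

A third above B in this key is D.
A fifth above B in this key is F#.
Together with the bass B, this spells B minor in root position.

B, D, F#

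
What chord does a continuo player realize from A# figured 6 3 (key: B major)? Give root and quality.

F# major

The figures 6 3 indicate a triad in first inversion.
In first inversion the root lies a sixth above the bass: a sixth above A# in B major is F#.
The chord tones are A#, C#, F#, giving F# major.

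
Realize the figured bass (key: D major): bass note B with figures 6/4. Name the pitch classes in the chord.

B, E, G

A fourth above B in this key is E.
A sixth above B in this key is G.
Together with the bass B, this spells E minor in second inversion.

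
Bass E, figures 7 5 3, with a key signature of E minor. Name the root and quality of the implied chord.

The figures 7 5 3 indicate a seventh chord in root position.
In root position the bass is the root, so the root is E.
The chord tones are E, G, B, D, giving E minor seventh.

E minor seventh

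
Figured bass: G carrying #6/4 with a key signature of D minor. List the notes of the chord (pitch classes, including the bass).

G, C, E#

A fourth above G in this key is C.
A sixth above G in this key is E, raised to E# by the sharp.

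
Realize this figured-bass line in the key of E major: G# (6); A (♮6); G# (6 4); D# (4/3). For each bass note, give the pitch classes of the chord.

G#, B, E | A, C#, F | G#, C#, E | D#, F#, G#, B

G# (6/3): G#, B, E.
A (♮6/3): A, C#, F.
G# (6/4): G#, C#, E.
D# (6/4/3): D#, F#, G#, B.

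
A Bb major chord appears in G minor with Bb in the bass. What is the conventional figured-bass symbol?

Bb is the root of Bb major, so the chord is in root position.
A triad in root position is figured 5/3, conventionally abbreviated (no figures — root-position triad).

no figures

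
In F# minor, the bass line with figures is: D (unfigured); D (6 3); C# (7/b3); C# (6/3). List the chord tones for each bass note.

D (5/3): D, F#, A.
D (6/3): D, F#, B.
C# (7/5/b3): C#, Eb, G#, B.
C# (6/3): C#, E, A.

D, F#, A | D, F#, B | C#, Eb, G#, B | C#, E, A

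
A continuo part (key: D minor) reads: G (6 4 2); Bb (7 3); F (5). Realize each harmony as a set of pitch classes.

G, A, C, E | Bb, D, F, A | F, A, C

G (6/4/2): G, A, C, E.
Bb (7/5/3): Bb, D, F, A.
F (5/3): F, A, C.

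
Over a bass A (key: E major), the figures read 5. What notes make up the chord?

The written figures 5 are shorthand for 5/3: the 3 is implied.
A third above A in this key is C#.
A fifth above A in this key is E.
Together with the bass A, this spells A major in root position.

A, C#, E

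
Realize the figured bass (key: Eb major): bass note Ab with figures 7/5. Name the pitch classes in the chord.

The written figures 7/5 are shorthand for 7/5/3: the 3 is implied.
A third above Ab in this key is C.
A fifth above Ab in this key is Eb.
A seventh above Ab in this key is G.
Together with the bass Ab, this spells Ab major seventh in root position.

Ab, C, Eb, G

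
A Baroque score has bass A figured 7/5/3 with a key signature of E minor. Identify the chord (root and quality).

The figures 7/5/3 indicate a seventh chord in root position.
In root position the bass is the root, so the root is A.
The chord tones are A, C, E, G, giving A minor seventh.

A minor seventh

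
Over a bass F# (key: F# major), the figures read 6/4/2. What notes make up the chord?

A second above F# in this key is G#.
A fourth above F# in this key is B.
A sixth above F# in this key is D#.
Together with the bass F#, this spells G# minor seventh in third inversion.

F#, G#, B, D#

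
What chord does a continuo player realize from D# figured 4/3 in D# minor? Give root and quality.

The figures 4/3 indicate a seventh chord in second inversion.
In second inversion the root lies a fourth above the bass: a fourth above D# in D# minor is G#.
The chord tones are D#, F#, G#, B, giving G# minor seventh.

G# minor seventh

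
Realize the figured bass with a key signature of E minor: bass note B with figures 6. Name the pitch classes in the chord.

The written figures 6 are shorthand for 6/3: the 3 is implied.
A third above B in this key is D.
A sixth above B in this key is G.
Together with the bass B, this spells G major in first inversion.

B, D, G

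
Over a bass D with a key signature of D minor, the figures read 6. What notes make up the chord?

D, F, Bb

The written figures 6 are shorthand for 6/3: the 3 is implied.
A third above D in this key is F.
A sixth above D in this key is Bb.
Together with the bass D, this spells Bb major in first inversion.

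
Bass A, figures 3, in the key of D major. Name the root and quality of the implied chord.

The figures 3 indicate a triad in root position.
In root position the bass is the root, so the root is A.
The chord tones are A, C#, E, giving A major.

A major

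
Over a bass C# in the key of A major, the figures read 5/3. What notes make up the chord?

C#, E, G#

A third above C# in this key is E.
A fifth above C# in this key is G#.
Together with the bass C#, this spells C# minor in root position.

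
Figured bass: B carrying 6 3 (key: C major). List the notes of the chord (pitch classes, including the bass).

B, D, G

A third above B in this key is D.
A sixth above B in this key is G.
Together with the bass B, this spells G major in first inversion.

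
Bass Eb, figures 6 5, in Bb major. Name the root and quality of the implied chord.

C minor seventh

The figures 6 5 indicate a seventh chord in first inversion.
In first inversion the root lies a sixth above the bass: a sixth above Eb in Bb major is C.
The chord tones are Eb, G, Bb, C, giving C minor seventh.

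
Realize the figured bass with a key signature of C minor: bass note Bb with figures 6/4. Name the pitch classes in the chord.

A fourth above Bb in this key is Eb.
A sixth above Bb in this key is G.
Together with the bass Bb, this spells Eb major in second inversion.

Bb, Eb, G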